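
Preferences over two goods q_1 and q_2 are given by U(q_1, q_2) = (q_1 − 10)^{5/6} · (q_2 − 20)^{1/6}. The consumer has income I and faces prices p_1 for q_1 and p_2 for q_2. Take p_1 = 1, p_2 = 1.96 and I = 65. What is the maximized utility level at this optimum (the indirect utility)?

V = 9.0006

MRS = 5·(q_2−20)/(q_1−10). Tangency with p_1/p_2 gives q_2−20 = (1/5)·(p_1/p_2)·(q_1−10).
Substituting into the budget: q_1* = 10 + 5/6·(I − 10·p_1 − 20·p_2)/p_1, and q_2* = 20 + 1/6·(…)/p_2.
Discretionary income = 65 − 10·1 − 20·1.96 = 15.8; q_1* = 10 + 5/6·15.8/1 = 23.1667; q_2* = 20 + 1/6·15.8/1.96 = 21.3435.
Utility at the optimum: U(23.1667, 21.3435) = 9.0006.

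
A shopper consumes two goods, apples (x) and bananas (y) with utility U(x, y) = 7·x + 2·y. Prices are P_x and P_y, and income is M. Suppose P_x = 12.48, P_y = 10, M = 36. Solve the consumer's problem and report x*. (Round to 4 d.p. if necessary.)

x* = 2.8846

Numerically: x* = 2.8846, y* = 0.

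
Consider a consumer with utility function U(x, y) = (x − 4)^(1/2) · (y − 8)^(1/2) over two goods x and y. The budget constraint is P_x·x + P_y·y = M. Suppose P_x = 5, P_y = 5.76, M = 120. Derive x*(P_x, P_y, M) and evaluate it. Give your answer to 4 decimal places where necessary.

x* = 9.392

Let x' = x−4, y' = y−8. MRS = y'/x' = P_x/P_y.
After buying the subsistence bundle (4, 8), a share 0.5 of the remaining income goes to x: x* = 4 + 0.5·(M − 4P_x − 8P_y)/P_x.
Discretionary income = 120 − 4·5 − 8·5.76 = 53.92; x* = 4 + 0.5·53.92/5 = 9.392.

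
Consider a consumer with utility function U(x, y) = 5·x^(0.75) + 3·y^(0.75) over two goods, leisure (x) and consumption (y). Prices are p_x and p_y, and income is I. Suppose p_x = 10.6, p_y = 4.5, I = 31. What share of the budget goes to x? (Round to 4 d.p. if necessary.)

share on x = 0.3712

MRS = MU_x/MU_y = (5/3)·(y/x)^(0.25). Set equal to p_x/p_y.
Solve for the ratio: y/x = [(3/5)·p_x/p_y]^(4).
With the ratio pinned down, the budget gives x* = I/(p_x + p_y·(y/x)) and y* = (y/x)·x*.
Numerically y/x = 3.990051, so x* = 31/(10.6 + 4.5·3.990051) = 1.0856 and y* = 3.990051·1.0856 = 4.3317.
Expenditure on x: 10.6·1.0856 = 11.5075; share = 0.3712.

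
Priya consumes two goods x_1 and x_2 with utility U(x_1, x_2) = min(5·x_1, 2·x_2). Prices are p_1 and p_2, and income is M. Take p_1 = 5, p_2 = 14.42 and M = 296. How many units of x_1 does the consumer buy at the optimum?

Demand: x_1*(p_1,p_2,M) = 2·M/(2·p_1 + 5·p_2), x_2* = 5·M/(2·p_1 + 5·p_2).
Here 2·5 + 5·14.42 = 82.1, giving x_1* = 7.2107.

x_1* = 7.2107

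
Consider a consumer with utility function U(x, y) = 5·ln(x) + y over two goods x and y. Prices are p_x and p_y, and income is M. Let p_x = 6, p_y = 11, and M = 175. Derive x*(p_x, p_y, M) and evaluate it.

x* = 9.1667

Set MRS = p_x/p_y: (5/x)/1 = p_x/p_y.
So x*(p_x,p_y) = 5·p_y/p_x, independent of income; and y* = (M − 5·p_y)/p_y.
At the given prices: x* = 5·11/6 = 9.1667.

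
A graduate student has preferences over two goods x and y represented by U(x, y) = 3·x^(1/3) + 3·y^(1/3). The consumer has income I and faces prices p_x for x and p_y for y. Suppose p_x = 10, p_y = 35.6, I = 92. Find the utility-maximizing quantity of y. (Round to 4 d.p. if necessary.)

y* = 0.8952

MU_x ∝ 3·x^(-2/3), MU_y ∝ 3·y^(-2/3), so MRS = (y/x)^(2/3) = p_x/p_y.
Hence y/x = (p_x/p_y)^(1/(2/3)), i.e. raised to the 1.5 power.
With the ratio pinned down, the budget gives x* = I/(p_x + p_y·(y/x)) and y* = (y/x)·x*.
Numerically y/x = 0.148876, so x* = 92/(10 + 35.6·0.148876) = 6.0131 and y* = 0.148876·6.0131 = 0.8952.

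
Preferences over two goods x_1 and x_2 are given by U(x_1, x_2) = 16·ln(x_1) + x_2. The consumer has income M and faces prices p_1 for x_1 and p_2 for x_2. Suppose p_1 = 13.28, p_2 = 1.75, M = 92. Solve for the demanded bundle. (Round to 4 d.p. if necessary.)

x_1* = 2.1084, x_2* = 36.5714

MU_x_1 = 16/x_1, MU_x_2 = 1. Tangency: 16/x_1 = p_1/p_2.
So x_1*(p_1,p_2) = 16·p_2/p_1, independent of income; and x_2* = (M − 16·p_2)/p_2.
At the given prices: x_1* = 16·1.75/13.28 = 2.1084, and x_2* = 36.5714.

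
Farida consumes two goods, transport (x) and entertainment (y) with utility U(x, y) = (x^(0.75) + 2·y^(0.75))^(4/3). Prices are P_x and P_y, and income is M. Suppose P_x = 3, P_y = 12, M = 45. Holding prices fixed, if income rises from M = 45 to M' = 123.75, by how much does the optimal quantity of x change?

From the CES first-order condition, (1/2)·(y/x)^(0.25) = P_x/P_y.
Solve for the ratio: y/x = [2·P_x/P_y]^(4).
Substitute y = (y/x)·x into the budget: x* = M/(P_x + P_y·(y/x)).
Numerically y/x = 0.0625, so x* = 45/(3 + 12·0.0625) = 12.
At M' = 123.75: x* = 33. Change: 33 − 12 = 21.

Δx* = 21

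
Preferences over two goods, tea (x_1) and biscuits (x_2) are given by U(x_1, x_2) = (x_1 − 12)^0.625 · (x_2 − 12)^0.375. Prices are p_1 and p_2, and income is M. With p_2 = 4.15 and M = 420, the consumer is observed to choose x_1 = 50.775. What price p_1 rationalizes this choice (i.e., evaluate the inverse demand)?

p_1 = 5

Let x_1' = x_1−12, x_2' = x_2−12. MRS = (5/3)·x_2'/x_1' = p_1/p_2.
Substituting into the budget: x_1* = 12 + 0.625·(M − 12·p_1 − 12·p_2)/p_1, and x_2* = 12 + 0.375·(…)/p_2.
Set x_1* = 50.775 in the demand function and solve for p_1: p_1 = 5.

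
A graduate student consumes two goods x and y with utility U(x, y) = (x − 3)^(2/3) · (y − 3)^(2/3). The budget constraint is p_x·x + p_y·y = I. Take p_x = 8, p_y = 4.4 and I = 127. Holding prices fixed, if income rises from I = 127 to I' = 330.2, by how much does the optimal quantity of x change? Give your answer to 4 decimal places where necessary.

Δx* = 12.7

This is Cobb-Douglas in (x−3, y−3): tangency gives 2/3·p_y·(y−3) = 2/3·p_x·(x−3).
Substituting into the budget: x* = 3 + 0.5·(I − 3·p_x − 3·p_y)/p_x, and y* = 3 + 0.5·(…)/p_y.
Discretionary income = 127 − 3·8 − 3·4.4 = 89.8; x* = 3 + 0.5·89.8/8 = 8.6125.
At I' = 330.2: x* = 21.3125. Change: 21.3125 − 8.6125 = 12.7.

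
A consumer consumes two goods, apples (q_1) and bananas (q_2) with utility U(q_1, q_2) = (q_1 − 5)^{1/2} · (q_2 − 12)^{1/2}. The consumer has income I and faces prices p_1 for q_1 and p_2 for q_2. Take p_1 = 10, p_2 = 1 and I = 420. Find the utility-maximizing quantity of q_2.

q_2* = 191

MRS = (q_2−12)/(q_1−5). Tangency with p_1/p_2 gives q_2−12 = (p_1/p_2)·(q_1−5).
After buying the subsistence bundle (5, 12), a share 0.5 of the remaining income goes to q_1: q_1* = 5 + 0.5·(I − 5p_1 − 12p_2)/p_1.
Discretionary income = 420 − 5·10 − 12·1 = 358; q_2* = 12 + 0.5·358/1 = 191.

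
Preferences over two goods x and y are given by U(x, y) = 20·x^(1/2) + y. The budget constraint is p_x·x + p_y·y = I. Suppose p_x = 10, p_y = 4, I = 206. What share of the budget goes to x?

MU_x = 10/√x, MU_y = 1. Tangency: 10/√x = p_x/p_y.
Solve: √x = 10·p_y/p_x, so x*(p_x,p_y) = (10·p_y/p_x)², and y* = (I − p_x·x*)/p_y.
Plugging in: x* = (10·4/10)² = 16, y* = 11.5.
Expenditure on x: 10·16 = 160; share = 0.7767.

share on x = 0.7767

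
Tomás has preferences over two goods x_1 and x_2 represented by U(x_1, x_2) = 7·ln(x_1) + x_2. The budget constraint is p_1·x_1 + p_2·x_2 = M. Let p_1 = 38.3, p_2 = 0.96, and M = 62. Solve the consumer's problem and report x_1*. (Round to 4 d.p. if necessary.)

MU_x_1 = 7/x_1, MU_x_2 = 1. Tangency: 7/x_1 = p_1/p_2.
So x_1*(p_1,p_2) = 7·p_2/p_1, independent of income; and x_2* = (M − 7·p_2)/p_2.
At the given prices: x_1* = 7·0.96/38.3 = 0.1755.

x_1* = 0.1755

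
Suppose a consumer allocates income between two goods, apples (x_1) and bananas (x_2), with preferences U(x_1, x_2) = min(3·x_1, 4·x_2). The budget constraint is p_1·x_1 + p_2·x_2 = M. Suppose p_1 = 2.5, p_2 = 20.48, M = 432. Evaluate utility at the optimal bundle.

Leontief preferences: the optimum is at the kink where x_1/4 = x_2/3, i.e. x_2 = (3/4)·x_1.
Budget: p_1·x_1 + p_2·(3/4)·x_1 = M, so (4·p_1 + 3·p_2)·x_1 = 4·M.
Demand: x_1*(p_1,p_2,M) = 4·M/(4·p_1 + 3·p_2), x_2* = 3·M/(4·p_1 + 3·p_2).
Here 4·2.5 + 3·20.48 = 71.44, giving x_1* = 24.1881 and x_2* = 18.1411.
Utility at the optimum: U(24.1881, 18.1411) = 72.5644.

V = 72.5644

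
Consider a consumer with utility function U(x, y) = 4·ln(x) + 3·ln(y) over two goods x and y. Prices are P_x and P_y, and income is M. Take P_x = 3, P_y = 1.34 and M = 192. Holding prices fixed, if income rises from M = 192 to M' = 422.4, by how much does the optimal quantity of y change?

Δy* = 73.6887

Tangency: MRS = (4/3)·y/x = P_x/P_y.
Rearranging, P_y·y = (3/4)·P_x·x. Substituting into the budget gives P_x·x·(1 + (3/4)) = M.
Demand: x*(P_x,P_y,M) = 4/7·M/P_x and y* = 3/7·M/P_y.
At P_x=3, P_y=1.34, M=192: y* = 3/7·192/1.34 = 61.4072.
At M' = 422.4: y* = 135.0959. Change: 135.0959 − 61.4072 = 73.6887.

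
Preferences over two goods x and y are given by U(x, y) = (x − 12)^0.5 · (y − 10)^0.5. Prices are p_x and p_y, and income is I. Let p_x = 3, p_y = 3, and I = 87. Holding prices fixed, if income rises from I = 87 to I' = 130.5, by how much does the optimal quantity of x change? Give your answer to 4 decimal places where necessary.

Let x' = x−12, y' = y−10. MRS = y'/x' = p_x/p_y.
Substituting into the budget: x* = 12 + 0.5·(I − 12·p_x − 10·p_y)/p_x, and y* = 10 + 0.5·(…)/p_y.
Discretionary income = 87 − 12·3 − 10·3 = 21; x* = 12 + 0.5·21/3 = 15.5.
At I' = 130.5: x* = 22.75. Change: 22.75 − 15.5 = 7.25.

Δx* = 7.25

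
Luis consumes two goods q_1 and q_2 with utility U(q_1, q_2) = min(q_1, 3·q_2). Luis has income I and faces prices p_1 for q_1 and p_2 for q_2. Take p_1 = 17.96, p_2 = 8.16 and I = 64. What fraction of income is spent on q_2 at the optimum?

Leontief preferences: the optimum is at the kink where q_1/3 = q_2/1, i.e. q_2 = (1/3)·q_1.
Budget: p_1·q_1 + p_2·(1/3)·q_1 = I, so (3·p_1 + p_2)·q_1 = 3·I.
Demand: q_1*(p_1,p_2,I) = 3·I/(3·p_1 + p_2), q_2* = I/(3·p_1 + p_2).
Here 3·17.96 + 8.16 = 62.04, giving q_1* = 3.0948 and q_2* = 1.0316.
Expenditure on q_2: 8.16·1.0316 = 8.4178; share = 0.1315.

share on q_2 = 0.1315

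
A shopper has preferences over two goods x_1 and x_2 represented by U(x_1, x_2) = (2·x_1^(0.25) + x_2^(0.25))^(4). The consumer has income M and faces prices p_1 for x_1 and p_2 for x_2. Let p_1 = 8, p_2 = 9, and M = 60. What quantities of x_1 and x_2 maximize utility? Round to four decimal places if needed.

Substitute x_2 = (x_2/x_1)·x_1 into the budget: x_1* = M/(p_1 + p_2·(x_2/x_1)).
Numerically x_2/x_1 = 0.339175, so x_1* = 60/(8 + 9·0.339175) = 5.4286 and x_2* = 0.339175·5.4286 = 1.8412.

x_1* = 5.4286, x_2* = 1.8412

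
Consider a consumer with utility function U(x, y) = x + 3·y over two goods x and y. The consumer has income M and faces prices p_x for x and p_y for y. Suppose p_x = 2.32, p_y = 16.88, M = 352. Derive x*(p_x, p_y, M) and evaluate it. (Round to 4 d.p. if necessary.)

x* = 151.7241

Perfect substitutes: compare marginal utility per dollar. 1/p_x vs 3/p_y → 0.431 vs 0.1777.
x gives more utility per dollar, so spend all income on x: x* = M/p_x, y* = 0.
Numerically: x* = 151.7241, y* = 0.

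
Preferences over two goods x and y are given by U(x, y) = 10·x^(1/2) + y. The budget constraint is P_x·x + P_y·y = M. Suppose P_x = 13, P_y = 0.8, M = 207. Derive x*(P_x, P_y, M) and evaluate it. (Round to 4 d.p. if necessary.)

Set MRS = P_x/P_y: 5·x^(−1/2) = P_x/P_y.
Solve: √x = 5·P_y/P_x, so x*(P_x,P_y) = (5·P_y/P_x)², and y* = (M − P_x·x*)/P_y.
Plugging in: x* = (5·0.8/13)² = 0.0947.

x* = 0.0947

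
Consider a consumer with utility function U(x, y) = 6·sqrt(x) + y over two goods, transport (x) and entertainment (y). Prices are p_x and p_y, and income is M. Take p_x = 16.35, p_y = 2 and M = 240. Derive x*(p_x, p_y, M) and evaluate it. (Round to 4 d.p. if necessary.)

Set MRS = p_x/p_y: 3·x^(−1/2) = p_x/p_y.
Thus x* = (3·p_y/p_x)² — independent of M — with the rest of income spent on y.
Plugging in: x* = (3·2/16.35)² = 0.1347.

x* = 0.1347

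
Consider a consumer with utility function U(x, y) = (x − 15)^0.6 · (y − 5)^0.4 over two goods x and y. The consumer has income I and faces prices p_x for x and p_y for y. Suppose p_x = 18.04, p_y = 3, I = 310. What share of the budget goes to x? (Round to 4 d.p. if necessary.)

This is Cobb-Douglas in (x−15, y−5): tangency gives 0.6·p_y·(y−5) = 0.4·p_x·(x−15).
After buying the subsistence bundle (15, 5), a share 0.6 of the remaining income goes to x: x* = 15 + 0.6·(I − 15p_x − 5p_y)/p_x.
Discretionary income = 310 − 15·18.04 − 5·3 = 24.4; x* = 15 + 0.6·24.4/18.04 = 15.8115; y* = 5 + 0.4·24.4/3 = 8.2533.
Expenditure on x: 18.04·15.8115 = 285.24; share = 0.9201.

share on x = 0.9201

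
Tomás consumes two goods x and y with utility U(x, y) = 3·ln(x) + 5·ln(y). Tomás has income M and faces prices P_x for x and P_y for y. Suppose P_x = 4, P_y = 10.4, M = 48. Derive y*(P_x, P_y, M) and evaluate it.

y* = 2.8846

Tangency: MRS = (3/5)·y/x = P_x/P_y.
Rearranging, P_y·y = (5/3)·P_x·x. Substituting into the budget gives P_x·x·(1 + (5/3)) = M.
Demand: x*(P_x,P_y,M) = 0.375·M/P_x and y* = 0.625·M/P_y.
At P_x=4, P_y=10.4, M=48: y* = 0.625·48/10.4 = 2.8846.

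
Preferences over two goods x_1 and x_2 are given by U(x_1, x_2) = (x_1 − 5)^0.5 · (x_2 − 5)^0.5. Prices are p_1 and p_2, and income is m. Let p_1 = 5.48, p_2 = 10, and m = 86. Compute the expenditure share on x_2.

Let x_1' = x_1−5, x_2' = x_2−5. MRS = x_2'/x_1' = p_1/p_2.
After buying the subsistence bundle (5, 5), a share 0.5 of the remaining income goes to x_1: x_1* = 5 + 0.5·(m − 5p_1 − 5p_2)/p_1.
Discretionary income = 86 − 5·5.48 − 5·10 = 8.6; x_1* = 5 + 0.5·8.6/5.48 = 5.7847; x_2* = 5 + 0.5·8.6/10 = 5.43.
Expenditure on x_2: 10·5.43 = 54.3; share = 0.6314.

share on x_2 = 0.6314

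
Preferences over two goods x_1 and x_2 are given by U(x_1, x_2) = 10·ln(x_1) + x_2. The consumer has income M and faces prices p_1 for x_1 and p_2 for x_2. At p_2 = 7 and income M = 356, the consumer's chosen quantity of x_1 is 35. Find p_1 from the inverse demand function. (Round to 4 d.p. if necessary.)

Set MRS = p_1/p_2: (10/x_1)/1 = p_1/p_2.
So x_1*(p_1,p_2) = 10·p_2/p_1, independent of income; and x_2* = (M − 10·p_2)/p_2.
Set x_1* = 35 in the demand function and solve for p_1: p_1 = 2.

p_1 = 2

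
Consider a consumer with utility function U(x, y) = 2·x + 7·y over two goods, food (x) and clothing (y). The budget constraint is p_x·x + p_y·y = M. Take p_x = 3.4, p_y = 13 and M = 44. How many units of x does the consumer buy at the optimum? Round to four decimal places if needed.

x* = 12.9412

Perfect substitutes: compare marginal utility per dollar. 2/p_x vs 7/p_y → 0.5882 vs 0.5385.
x gives more utility per dollar, so spend all income on x: x* = M/p_x, y* = 0.
Numerically: x* = 12.9412, y* = 0.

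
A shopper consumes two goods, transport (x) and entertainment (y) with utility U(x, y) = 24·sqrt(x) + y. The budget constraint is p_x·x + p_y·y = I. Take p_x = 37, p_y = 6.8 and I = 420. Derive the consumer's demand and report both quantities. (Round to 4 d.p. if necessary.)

x* = 4.8638, y* = 35.2998

Plugging in: x* = (12·6.8/37)² = 4.8638, y* = 35.2998.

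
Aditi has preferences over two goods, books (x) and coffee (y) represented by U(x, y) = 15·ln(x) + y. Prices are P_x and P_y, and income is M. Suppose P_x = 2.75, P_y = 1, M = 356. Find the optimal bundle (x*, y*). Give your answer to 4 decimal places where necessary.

At the given prices: x* = 15·1/2.75 = 5.4545, and y* = 341.

x* = 5.4545, y* = 341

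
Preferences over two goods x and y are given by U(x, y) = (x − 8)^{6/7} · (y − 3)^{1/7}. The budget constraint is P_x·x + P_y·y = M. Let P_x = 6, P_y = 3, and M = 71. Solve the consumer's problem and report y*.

y* = 3.6667

MRS = 6·(y−3)/(x−8). Tangency with P_x/P_y gives y−3 = (1/6)·(P_x/P_y)·(x−8).
Substituting into the budget: x* = 8 + 6/7·(M − 8·P_x − 3·P_y)/P_x, and y* = 3 + 1/7·(…)/P_y.
Discretionary income = 71 − 8·6 − 3·3 = 14; y* = 3 + 1/7·14/3 = 3.6667.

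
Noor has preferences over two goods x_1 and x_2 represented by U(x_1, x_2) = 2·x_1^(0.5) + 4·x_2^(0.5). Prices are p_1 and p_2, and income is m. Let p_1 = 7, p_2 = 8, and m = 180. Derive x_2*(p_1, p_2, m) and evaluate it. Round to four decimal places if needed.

x_2* = 17.5

MU_x_1 ∝ 2·x_1^(-0.5), MU_x_2 ∝ 4·x_2^(-0.5), so MRS = (1/2)·(x_2/x_1)^(0.5) = p_1/p_2.
Solve for the ratio: x_2/x_1 = [2·p_1/p_2]^(2).
With the ratio pinned down, the budget gives x_1* = m/(p_1 + p_2·(x_2/x_1)) and x_2* = (x_2/x_1)·x_1*.
Numerically x_2/x_1 = 3.0625, so x_1* = 180/(7 + 8·3.0625) = 5.7143 and x_2* = 3.0625·5.7143 = 17.5.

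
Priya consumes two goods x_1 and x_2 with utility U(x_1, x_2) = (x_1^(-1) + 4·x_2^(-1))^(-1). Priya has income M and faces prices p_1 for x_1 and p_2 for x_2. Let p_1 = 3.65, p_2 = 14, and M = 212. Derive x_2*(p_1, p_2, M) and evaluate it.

x_2* = 12.0631

MU_x_1 ∝ x_1^(-2), MU_x_2 ∝ 4·x_2^(-2), so MRS = (1/4)·(x_2/x_1)^(2) = p_1/p_2.
Solve for the ratio: x_2/x_1 = [4·p_1/p_2]^(0.5).
With the ratio pinned down, the budget gives x_1* = M/(p_1 + p_2·(x_2/x_1)) and x_2* = (x_2/x_1)·x_1*.
Numerically x_2/x_1 = 1.021204, so x_1* = 212/(3.65 + 14·1.021204) = 11.8127 and x_2* = 1.021204·11.8127 = 12.0631.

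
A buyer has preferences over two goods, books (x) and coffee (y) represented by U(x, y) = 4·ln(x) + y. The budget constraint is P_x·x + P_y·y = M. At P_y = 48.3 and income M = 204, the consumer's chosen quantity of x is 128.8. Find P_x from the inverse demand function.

P_x = 1.5

MU_x = 4/x, MU_y = 1. Tangency: 4/x = P_x/P_y.
So x*(P_x,P_y) = 4·P_y/P_x, independent of income; and y* = (M − 4·P_y)/P_y.
Set x* = 128.8 in the demand function and solve for P_x: P_x = 1.5.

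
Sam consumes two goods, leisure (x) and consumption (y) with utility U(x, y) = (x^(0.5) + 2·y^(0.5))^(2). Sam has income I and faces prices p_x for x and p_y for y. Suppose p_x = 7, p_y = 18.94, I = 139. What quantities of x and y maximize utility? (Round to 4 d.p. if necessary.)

x* = 8.0122, y* = 4.3777

From the CES first-order condition, (1/2)·(y/x)^(0.5) = p_x/p_y.
Solve for the ratio: y/x = [2·p_x/p_y]^(2).
With the ratio pinned down, the budget gives x* = I/(p_x + p_y·(y/x)) and y* = (y/x)·x*.
Numerically y/x = 0.546382, so x* = 139/(7 + 18.94·0.546382) = 8.0122 and y* = 0.546382·8.0122 = 4.3777.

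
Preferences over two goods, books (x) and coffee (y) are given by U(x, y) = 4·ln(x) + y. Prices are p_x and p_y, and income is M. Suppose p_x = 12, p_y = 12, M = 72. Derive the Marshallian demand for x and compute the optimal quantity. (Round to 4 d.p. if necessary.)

MU_x = 4/x, MU_y = 1. Tangency: 4/x = p_x/p_y.
So x*(p_x,p_y) = 4·p_y/p_x, independent of income; and y* = (M − 4·p_y)/p_y.
At the given prices: x* = 4·12/12 = 4.

x* = 4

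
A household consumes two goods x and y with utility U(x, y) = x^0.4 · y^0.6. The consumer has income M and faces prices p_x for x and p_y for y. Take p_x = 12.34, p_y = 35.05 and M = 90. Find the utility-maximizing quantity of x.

The MRS is (2/3)·y/x. Set MRS = p_x/p_y.
Rearranging, p_y·y = (3/2)·p_x·x. Substituting into the budget gives p_x·x·(1 + (3/2)) = M.
Demand: x*(p_x,p_y,M) = 0.4·M/p_x and y* = 0.6·M/p_y.
At p_x=12.34, p_y=35.05, M=90: x* = 0.4·90/12.34 = 2.9173.

x* = 2.9173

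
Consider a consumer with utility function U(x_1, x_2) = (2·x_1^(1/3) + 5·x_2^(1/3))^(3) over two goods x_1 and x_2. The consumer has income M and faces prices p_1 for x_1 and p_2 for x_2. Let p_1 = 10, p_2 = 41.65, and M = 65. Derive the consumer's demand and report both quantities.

x_1* = 2.2132, x_2* = 1.0292

From the CES first-order condition, (2/5)·(x_2/x_1)^(2/3) = p_1/p_2.
Hence x_2/x_1 = ((5/2)·p_1/p_2)^(1/(2/3)), i.e. raised to the 1.5 power.
Substitute x_2 = (x_2/x_1)·x_1 into the budget: x_1* = M/(p_1 + p_2·(x_2/x_1)).
Numerically x_2/x_1 = 0.465037, so x_1* = 65/(10 + 41.65·0.465037) = 2.2132 and x_2* = 0.465037·2.2132 = 1.0292.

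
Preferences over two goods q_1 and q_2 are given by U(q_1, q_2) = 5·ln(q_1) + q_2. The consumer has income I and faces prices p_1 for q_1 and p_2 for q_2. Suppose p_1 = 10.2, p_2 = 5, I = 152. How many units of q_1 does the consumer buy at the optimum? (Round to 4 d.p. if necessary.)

q_1* = 2.451

MU_q_1 = 5/q_1, MU_q_2 = 1. Tangency: 5/q_1 = p_1/p_2.
So q_1*(p_1,p_2) = 5·p_2/p_1, independent of income; and q_2* = (I − 5·p_2)/p_2.
At the given prices: q_1* = 5·5/10.2 = 2.451.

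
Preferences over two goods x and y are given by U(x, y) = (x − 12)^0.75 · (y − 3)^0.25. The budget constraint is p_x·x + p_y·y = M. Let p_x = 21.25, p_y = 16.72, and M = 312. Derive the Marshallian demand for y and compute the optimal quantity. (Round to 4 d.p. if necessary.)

y* = 3.1023

MRS = 3·(y−3)/(x−12). Tangency with p_x/p_y gives y−3 = (1/3)·(p_x/p_y)·(x−12).
Substituting into the budget: x* = 12 + 0.75·(M − 12·p_x − 3·p_y)/p_x, and y* = 3 + 0.25·(…)/p_y.
Discretionary income = 312 − 12·21.25 − 3·16.72 = 6.84; y* = 3 + 0.25·6.84/16.72 = 3.1023.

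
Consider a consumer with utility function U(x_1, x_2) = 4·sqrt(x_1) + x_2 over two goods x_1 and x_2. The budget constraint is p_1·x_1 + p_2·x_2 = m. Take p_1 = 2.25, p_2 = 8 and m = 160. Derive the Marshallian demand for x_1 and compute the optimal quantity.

Set MRS = p_1/p_2: 2·x_1^(−1/2) = p_1/p_2.
Thus x_1* = (2·p_2/p_1)² — independent of m — with the rest of income spent on x_2.
Plugging in: x_1* = (2·8/2.25)² = 50.5679.

x_1* = 50.5679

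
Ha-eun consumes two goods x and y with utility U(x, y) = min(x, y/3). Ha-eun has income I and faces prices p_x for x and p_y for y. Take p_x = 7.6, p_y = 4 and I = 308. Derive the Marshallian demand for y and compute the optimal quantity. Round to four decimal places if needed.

y* = 47.1429

With perfect complements, no substitution: consume in ratio x:y = 1:3.
Budget: p_x·x + p_y·3·x = I, so (p_x + 3·p_y)·x = I.
Demand: x*(p_x,p_y,I) = I/(p_x + 3·p_y), y* = 3·I/(p_x + 3·p_y).
Here 7.6 + 3·4 = 19.6, giving y* = 47.1429.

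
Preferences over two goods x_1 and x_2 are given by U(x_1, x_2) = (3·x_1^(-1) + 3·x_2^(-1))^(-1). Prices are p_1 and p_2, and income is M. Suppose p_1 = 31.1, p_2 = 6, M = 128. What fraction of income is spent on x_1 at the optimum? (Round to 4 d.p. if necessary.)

MRS = MU_x_1/MU_x_2 = (x_2/x_1)^(2). Set equal to p_1/p_2.
Solve for the ratio: x_2/x_1 = [p_1/p_2]^(0.5).
Substitute x_2 = (x_2/x_1)·x_1 into the budget: x_1* = M/(p_1 + p_2·(x_2/x_1)).
Numerically x_2/x_1 = 2.276694, so x_1* = 128/(31.1 + 6·2.276694) = 2.8597 and x_2* = 2.276694·2.8597 = 6.5106.
Expenditure on x_1: 31.1·2.8597 = 88.9362; share = 0.6948.

share on x_1 = 0.6948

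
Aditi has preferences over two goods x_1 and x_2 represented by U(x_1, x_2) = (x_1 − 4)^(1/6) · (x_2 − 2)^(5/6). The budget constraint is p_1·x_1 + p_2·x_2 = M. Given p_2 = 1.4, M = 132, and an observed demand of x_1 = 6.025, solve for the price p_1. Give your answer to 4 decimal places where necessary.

Let x_1' = x_1−4, x_2' = x_2−2. MRS = (1/5)·x_2'/x_1' = p_1/p_2.
After buying the subsistence bundle (4, 2), a share 1/6 of the remaining income goes to x_1: x_1* = 4 + 1/6·(M − 4p_1 − 2p_2)/p_1.
Set x_1* = 6.025 in the demand function and solve for p_1: p_1 = 8.

p_1 = 8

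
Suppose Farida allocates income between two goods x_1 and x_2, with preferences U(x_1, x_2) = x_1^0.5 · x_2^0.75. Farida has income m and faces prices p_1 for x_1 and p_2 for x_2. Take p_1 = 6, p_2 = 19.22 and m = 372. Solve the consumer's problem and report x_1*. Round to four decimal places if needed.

x_1* = 24.8

MU_x_1/MU_x_2 = (0.5·x_2)/(0.75·x_1); tangency sets this equal to p_1/p_2.
So 0.5·p_2·x_2 = 0.75·p_1·x_1; combined with the budget, a share 0.4 of income goes to x_1.
Demand: x_1*(p_1,p_2,m) = 0.4·m/p_1 and x_2* = 0.6·m/p_2.
At p_1=6, p_2=19.22, m=372: x_1* = 0.4·372/6 = 24.8.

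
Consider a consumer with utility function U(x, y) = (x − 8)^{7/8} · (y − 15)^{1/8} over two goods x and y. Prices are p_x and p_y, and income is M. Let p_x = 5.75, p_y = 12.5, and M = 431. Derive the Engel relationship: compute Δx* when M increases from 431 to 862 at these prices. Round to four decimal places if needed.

Δx* = 65.587

MRS = 7·(y−15)/(x−8). Tangency with p_x/p_y gives y−15 = (1/7)·(p_x/p_y)·(x−8).
Substituting into the budget: x* = 8 + 0.875·(M − 8·p_x − 15·p_y)/p_x, and y* = 15 + 0.125·(…)/p_y.
Discretionary income = 431 − 8·5.75 − 15·12.5 = 197.5; x* = 8 + 0.875·197.5/5.75 = 38.0543.
At M' = 862: x* = 103.6413. Change: 103.6413 − 38.0543 = 65.587.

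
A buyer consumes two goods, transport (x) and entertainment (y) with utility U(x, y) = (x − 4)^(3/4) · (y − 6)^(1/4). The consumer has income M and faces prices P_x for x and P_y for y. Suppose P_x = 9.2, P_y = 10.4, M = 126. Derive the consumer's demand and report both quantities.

Let x' = x−4, y' = y−6. MRS = 3·y'/x' = P_x/P_y.
After buying the subsistence bundle (4, 6), a share 0.75 of the remaining income goes to x: x* = 4 + 0.75·(M − 4P_x − 6P_y)/P_x.
Discretionary income = 126 − 4·9.2 − 6·10.4 = 26.8; x* = 4 + 0.75·26.8/9.2 = 6.1848; y* = 6 + 0.25·26.8/10.4 = 6.6442.

x* = 6.1848, y* = 6.6442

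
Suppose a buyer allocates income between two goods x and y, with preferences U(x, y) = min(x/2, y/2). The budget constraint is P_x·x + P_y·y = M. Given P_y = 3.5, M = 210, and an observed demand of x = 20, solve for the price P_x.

Leontief preferences: the optimum is at the kink where x/2 = y/2, i.e. y = x.
Budget: P_x·x + P_y·x = M, so (2·P_x + 2·P_y)·x = 2·M.
Demand: x*(P_x,P_y,M) = 2·M/(2·P_x + 2·P_y), y* = 2·M/(2·P_x + 2·P_y).
Set x* = 20 in the demand function and solve for P_x: P_x = 7.

P_x = 7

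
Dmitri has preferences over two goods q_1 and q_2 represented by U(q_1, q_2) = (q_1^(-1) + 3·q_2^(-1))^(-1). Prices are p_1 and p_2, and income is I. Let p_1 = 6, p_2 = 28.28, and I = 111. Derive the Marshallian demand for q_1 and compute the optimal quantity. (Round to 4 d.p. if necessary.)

q_1* = 3.8863

From the CES first-order condition, (1/3)·(q_2/q_1)^(2) = p_1/p_2.
Solve for the ratio: q_2/q_1 = [3·p_1/p_2]^(0.5).
Substitute q_2 = (q_2/q_1)·q_1 into the budget: q_1* = I/(p_1 + p_2·(q_2/q_1)).
Numerically q_2/q_1 = 0.797805, so q_1* = 111/(6 + 28.28·0.797805) = 3.8863.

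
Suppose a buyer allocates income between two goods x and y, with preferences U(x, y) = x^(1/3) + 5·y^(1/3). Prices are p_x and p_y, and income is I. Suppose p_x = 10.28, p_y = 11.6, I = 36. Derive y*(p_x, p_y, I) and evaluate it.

MRS = MU_x/MU_y = (1/5)·(y/x)^(2/3). Set equal to p_x/p_y.
Solve for the ratio: y/x = [5·p_x/p_y]^(1.5).
With the ratio pinned down, the budget gives x* = I/(p_x + p_y·(y/x)) and y* = (y/x)·x*.
Numerically y/x = 9.327338, so x* = 36/(10.28 + 11.6·9.327338) = 0.3039 and y* = 9.327338·0.3039 = 2.8342.

y* = 2.8342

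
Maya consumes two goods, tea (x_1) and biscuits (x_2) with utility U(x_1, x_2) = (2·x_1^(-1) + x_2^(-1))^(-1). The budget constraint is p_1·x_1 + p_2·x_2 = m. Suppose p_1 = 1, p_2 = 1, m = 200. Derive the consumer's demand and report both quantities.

x_1* = 117.1573, x_2* = 82.8427

Substitute x_2 = (x_2/x_1)·x_1 into the budget: x_1* = m/(p_1 + p_2·(x_2/x_1)).
Numerically x_2/x_1 = 0.707107, so x_1* = 200/(1 + 1·0.707107) = 117.1573 and x_2* = 0.707107·117.1573 = 82.8427.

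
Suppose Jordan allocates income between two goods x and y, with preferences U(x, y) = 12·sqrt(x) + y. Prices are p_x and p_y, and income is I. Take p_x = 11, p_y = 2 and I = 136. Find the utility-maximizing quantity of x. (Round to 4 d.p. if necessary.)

x* = 1.1901

Thus x* = (6·p_y/p_x)² — independent of I — with the rest of income spent on y.
Plugging in: x* = (6·2/11)² = 1.1901.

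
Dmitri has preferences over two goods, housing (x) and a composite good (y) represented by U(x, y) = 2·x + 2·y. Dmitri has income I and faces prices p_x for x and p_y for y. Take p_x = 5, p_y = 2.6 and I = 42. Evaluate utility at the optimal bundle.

V = 32.3077

Linear utility — the consumer picks whichever good has higher MU/price: 2/5 = 0.4 vs 2/2.6 = 0.7692.
y gives more utility per dollar, so spend all income on y: y* = I/p_y, x* = 0.
Numerically: x* = 0, y* = 16.1538.
Utility at the optimum: U(0, 16.1538) = 32.3077.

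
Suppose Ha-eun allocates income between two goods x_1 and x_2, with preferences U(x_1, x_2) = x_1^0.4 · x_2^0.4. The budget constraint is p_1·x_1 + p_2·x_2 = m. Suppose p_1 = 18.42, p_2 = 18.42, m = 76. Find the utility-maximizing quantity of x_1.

The MRS is x_2/x_1. Set MRS = p_1/p_2.
So 0.4·p_2·x_2 = 0.4·p_1·x_1; combined with the budget, a share 0.5 of income goes to x_1.
Demand: x_1*(p_1,p_2,m) = 0.5·m/p_1 and x_2* = 0.5·m/p_2.
At p_1=18.42, p_2=18.42, m=76: x_1* = 0.5·76/18.42 = 2.063.

x_1* = 2.063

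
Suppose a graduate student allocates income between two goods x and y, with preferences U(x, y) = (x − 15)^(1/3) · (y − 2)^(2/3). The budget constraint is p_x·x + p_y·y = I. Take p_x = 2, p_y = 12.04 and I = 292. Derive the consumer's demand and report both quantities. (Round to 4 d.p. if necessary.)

Let x' = x−15, y' = y−2. MRS = (1/2)·y'/x' = p_x/p_y.
After buying the subsistence bundle (15, 2), a share 1/3 of the remaining income goes to x: x* = 15 + 1/3·(I − 15p_x − 2p_y)/p_x.
Discretionary income = 292 − 15·2 − 2·12.04 = 237.92; x* = 15 + 1/3·237.92/2 = 54.6533; y* = 2 + 2/3·237.92/12.04 = 15.1739.

x* = 54.6533, y* = 15.1739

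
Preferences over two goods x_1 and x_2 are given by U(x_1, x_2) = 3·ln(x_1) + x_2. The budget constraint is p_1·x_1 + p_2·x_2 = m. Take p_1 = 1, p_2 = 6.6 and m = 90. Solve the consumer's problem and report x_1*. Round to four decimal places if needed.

x_1* = 19.8

Set MRS = p_1/p_2: (3/x_1)/1 = p_1/p_2.
So x_1*(p_1,p_2) = 3·p_2/p_1, independent of income; and x_2* = (m − 3·p_2)/p_2.
At the given prices: x_1* = 3·6.6/1 = 19.8.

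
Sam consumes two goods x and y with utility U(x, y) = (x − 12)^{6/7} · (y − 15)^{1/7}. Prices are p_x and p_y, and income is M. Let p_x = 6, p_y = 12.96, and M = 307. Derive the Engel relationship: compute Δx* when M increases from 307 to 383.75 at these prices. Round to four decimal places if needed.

Δx* = 10.9643

Discretionary income = 307 − 12·6 − 15·12.96 = 40.6; x* = 12 + 6/7·40.6/6 = 17.8.
At M' = 383.75: x* = 28.7643. Change: 28.7643 − 17.8 = 10.9643.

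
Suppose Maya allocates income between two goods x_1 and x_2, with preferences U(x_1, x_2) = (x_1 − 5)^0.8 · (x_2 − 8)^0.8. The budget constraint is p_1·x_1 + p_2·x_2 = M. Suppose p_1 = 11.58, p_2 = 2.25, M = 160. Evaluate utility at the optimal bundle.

This is Cobb-Douglas in (x_1−5, x_2−8): tangency gives 0.8·p_2·(x_2−8) = 0.8·p_1·(x_1−5).
After buying the subsistence bundle (5, 8), a share 0.5 of the remaining income goes to x_1: x_1* = 5 + 0.5·(M − 5p_1 − 8p_2)/p_1.
Discretionary income = 160 − 5·11.58 − 8·2.25 = 84.1; x_1* = 5 + 0.5·84.1/11.58 = 8.6313; x_2* = 8 + 0.5·84.1/2.25 = 26.6889.
Utility at the optimum: U(8.6313, 26.6889) = 29.1953.

V = 29.1953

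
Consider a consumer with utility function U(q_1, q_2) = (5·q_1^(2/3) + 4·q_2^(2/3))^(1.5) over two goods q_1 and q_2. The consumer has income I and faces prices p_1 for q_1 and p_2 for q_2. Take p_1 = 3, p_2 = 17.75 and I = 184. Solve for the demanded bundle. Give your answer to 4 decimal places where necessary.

q_1* = 60.4492, q_2* = 0.1494

With the ratio pinned down, the budget gives q_1* = I/(p_1 + p_2·(q_2/q_1)) and q_2* = (q_2/q_1)·q_1*.
Numerically q_2/q_1 = 0.002472, so q_1* = 184/(3 + 17.75·0.002472) = 60.4492 and q_2* = 0.002472·60.4492 = 0.1494.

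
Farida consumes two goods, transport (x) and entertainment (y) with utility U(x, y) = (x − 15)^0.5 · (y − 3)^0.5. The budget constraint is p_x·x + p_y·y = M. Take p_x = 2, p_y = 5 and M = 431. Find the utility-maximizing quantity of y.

y* = 41.6

Let x' = x−15, y' = y−3. MRS = y'/x' = p_x/p_y.
After buying the subsistence bundle (15, 3), a share 0.5 of the remaining income goes to x: x* = 15 + 0.5·(M − 15p_x − 3p_y)/p_x.
Discretionary income = 431 − 15·2 − 3·5 = 386; y* = 3 + 0.5·386/5 = 41.6.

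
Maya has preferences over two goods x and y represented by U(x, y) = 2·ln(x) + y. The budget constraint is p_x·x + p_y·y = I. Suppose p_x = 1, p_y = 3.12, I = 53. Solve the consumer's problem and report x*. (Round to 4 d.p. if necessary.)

x* = 6.24

MU_x = 2/x, MU_y = 1. Tangency: 2/x = p_x/p_y.
So x*(p_x,p_y) = 2·p_y/p_x, independent of income; and y* = (I − 2·p_y)/p_y.
At the given prices: x* = 2·3.12/1 = 6.24.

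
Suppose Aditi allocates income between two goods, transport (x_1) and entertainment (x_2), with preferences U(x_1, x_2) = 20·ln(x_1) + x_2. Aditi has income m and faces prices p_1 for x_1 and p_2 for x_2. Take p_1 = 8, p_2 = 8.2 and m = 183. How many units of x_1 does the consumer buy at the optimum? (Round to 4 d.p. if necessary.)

So x_1*(p_1,p_2) = 20·p_2/p_1, independent of income; and x_2* = (m − 20·p_2)/p_2.
At the given prices: x_1* = 20·8.2/8 = 20.5.

x_1* = 20.5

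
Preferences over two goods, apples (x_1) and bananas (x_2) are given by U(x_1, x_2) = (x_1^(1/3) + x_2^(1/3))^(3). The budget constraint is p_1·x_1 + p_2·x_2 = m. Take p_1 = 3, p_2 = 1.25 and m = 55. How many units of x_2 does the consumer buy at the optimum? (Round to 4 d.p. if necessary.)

MRS = MU_x_1/MU_x_2 = (x_2/x_1)^(2/3). Set equal to p_1/p_2.
Hence x_2/x_1 = (p_1/p_2)^(1/(2/3)), i.e. raised to the 1.5 power.
Substitute x_2 = (x_2/x_1)·x_1 into the budget: x_1* = m/(p_1 + p_2·(x_2/x_1)).
Numerically x_2/x_1 = 3.718064, so x_1* = 55/(3 + 1.25·3.718064) = 7.1918 and x_2* = 3.718064·7.1918 = 26.7396.

x_2* = 26.7396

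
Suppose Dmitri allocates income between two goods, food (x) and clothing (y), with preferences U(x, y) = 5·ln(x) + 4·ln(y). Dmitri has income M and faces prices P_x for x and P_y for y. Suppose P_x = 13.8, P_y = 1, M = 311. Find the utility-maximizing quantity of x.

Tangency: MRS = (5/4)·y/x = P_x/P_y.
Rearranging, P_y·y = (4/5)·P_x·x. Substituting into the budget gives P_x·x·(1 + (4/5)) = M.
Demand: x*(P_x,P_y,M) = 5/9·M/P_x and y* = 4/9·M/P_y.
At P_x=13.8, P_y=1, M=311: x* = 5/9·311/13.8 = 12.5201.

x* = 12.5201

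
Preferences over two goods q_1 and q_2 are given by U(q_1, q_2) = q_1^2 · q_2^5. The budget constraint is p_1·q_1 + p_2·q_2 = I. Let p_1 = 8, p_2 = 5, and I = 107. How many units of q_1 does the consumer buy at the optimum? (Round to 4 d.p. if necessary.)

The MRS is (2/5)·q_2/q_1. Set MRS = p_1/p_2.
So 2·p_2·q_2 = 5·p_1·q_1; combined with the budget, a share 2/7 of income goes to q_1.
Demand: q_1*(p_1,p_2,I) = 2/7·I/p_1 and q_2* = 5/7·I/p_2.
At p_1=8, p_2=5, I=107: q_1* = 2/7·107/8 = 3.8214.

q_1* = 3.8214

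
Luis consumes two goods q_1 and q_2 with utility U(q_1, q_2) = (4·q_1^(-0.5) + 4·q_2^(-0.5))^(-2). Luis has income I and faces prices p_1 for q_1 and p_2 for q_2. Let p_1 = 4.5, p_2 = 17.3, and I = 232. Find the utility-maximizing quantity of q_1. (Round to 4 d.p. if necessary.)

MU_q_1 ∝ 4·q_1^(-1.5), MU_q_2 ∝ 4·q_2^(-1.5), so MRS = (q_2/q_1)^(1.5) = p_1/p_2.
Solve for the ratio: q_2/q_1 = [p_1/p_2]^(2/3).
Substitute q_2 = (q_2/q_1)·q_1 into the budget: q_1* = I/(p_1 + p_2·(q_2/q_1)).
Numerically q_2/q_1 = 0.407484, so q_1* = 232/(4.5 + 17.3·0.407484) = 20.0875.

q_1* = 20.0875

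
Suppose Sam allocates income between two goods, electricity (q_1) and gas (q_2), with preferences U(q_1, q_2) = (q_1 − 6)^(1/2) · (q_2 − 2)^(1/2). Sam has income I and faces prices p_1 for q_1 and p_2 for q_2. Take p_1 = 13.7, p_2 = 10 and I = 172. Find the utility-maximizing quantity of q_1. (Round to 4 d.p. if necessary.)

q_1* = 8.5474

Let q_1' = q_1−6, q_2' = q_2−2. MRS = q_2'/q_1' = p_1/p_2.
Substituting into the budget: q_1* = 6 + 0.5·(I − 6·p_1 − 2·p_2)/p_1, and q_2* = 2 + 0.5·(…)/p_2.
Discretionary income = 172 − 6·13.7 − 2·10 = 69.8; q_1* = 6 + 0.5·69.8/13.7 = 8.5474.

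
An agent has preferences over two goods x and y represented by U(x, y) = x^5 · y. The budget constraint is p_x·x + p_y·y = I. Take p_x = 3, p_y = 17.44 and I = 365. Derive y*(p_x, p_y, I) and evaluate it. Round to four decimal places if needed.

y* = 3.4881

Tangency: MRS = 5·y/x = p_x/p_y.
So 5·p_y·y = p_x·x; combined with the budget, a share 5/6 of income goes to x.
Demand: x*(p_x,p_y,I) = 5/6·I/p_x and y* = 1/6·I/p_y.
At p_x=3, p_y=17.44, I=365: y* = 1/6·365/17.44 = 3.4881.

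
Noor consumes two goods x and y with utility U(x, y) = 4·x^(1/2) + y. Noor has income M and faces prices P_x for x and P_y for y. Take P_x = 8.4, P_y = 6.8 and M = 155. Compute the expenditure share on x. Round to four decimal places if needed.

Thus x* = (2·P_y/P_x)² — independent of M — with the rest of income spent on y.
Plugging in: x* = (2·6.8/8.4)² = 2.6213, y* = 19.556.
Expenditure on x: 8.4·2.6213 = 22.019; share = 0.1421.

share on x = 0.1421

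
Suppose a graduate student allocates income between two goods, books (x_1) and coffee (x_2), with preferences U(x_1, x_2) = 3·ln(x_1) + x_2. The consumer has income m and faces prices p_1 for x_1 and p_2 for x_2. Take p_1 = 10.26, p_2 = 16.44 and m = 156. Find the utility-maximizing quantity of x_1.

x_1* = 4.807

MU_x_1 = 3/x_1, MU_x_2 = 1. Tangency: 3/x_1 = p_1/p_2.
So x_1*(p_1,p_2) = 3·p_2/p_1, independent of income; and x_2* = (m − 3·p_2)/p_2.
At the given prices: x_1* = 3·16.44/10.26 = 4.807.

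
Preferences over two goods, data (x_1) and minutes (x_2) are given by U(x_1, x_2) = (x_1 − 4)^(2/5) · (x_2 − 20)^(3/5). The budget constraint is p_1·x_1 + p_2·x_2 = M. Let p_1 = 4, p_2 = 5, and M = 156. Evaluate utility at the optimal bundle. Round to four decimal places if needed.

This is Cobb-Douglas in (x_1−4, x_2−20): tangency gives 0.4·p_2·(x_2−20) = 0.6·p_1·(x_1−4).
After buying the subsistence bundle (4, 20), a share 0.4 of the remaining income goes to x_1: x_1* = 4 + 0.4·(M − 4p_1 − 20p_2)/p_1.
Discretionary income = 156 − 4·4 − 20·5 = 40; x_1* = 4 + 0.4·40/4 = 8; x_2* = 20 + 0.6·40/5 = 24.8.
Utility at the optimum: U(8, 24.8) = 4.4624.

V = 4.4624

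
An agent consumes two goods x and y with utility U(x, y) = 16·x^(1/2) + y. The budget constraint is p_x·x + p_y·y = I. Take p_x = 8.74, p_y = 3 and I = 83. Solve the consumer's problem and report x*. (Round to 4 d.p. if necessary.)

x* = 7.5405

Utility is quasi-linear in y; the FOC for x is 8/√x = p_x/p_y.
Solve: √x = 8·p_y/p_x, so x*(p_x,p_y) = (8·p_y/p_x)², and y* = (I − p_x·x*)/p_y.
Plugging in: x* = (8·3/8.74)² = 7.5405.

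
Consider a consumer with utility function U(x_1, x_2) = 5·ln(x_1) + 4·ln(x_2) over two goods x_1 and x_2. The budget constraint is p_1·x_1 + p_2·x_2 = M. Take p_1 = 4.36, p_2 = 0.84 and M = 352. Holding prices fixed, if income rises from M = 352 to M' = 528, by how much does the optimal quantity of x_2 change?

Δx_2* = 93.1217

MU_x_1/MU_x_2 = (5·x_2)/(4·x_1); tangency sets this equal to p_1/p_2.
Rearranging, p_2·x_2 = (4/5)·p_1·x_1. Substituting into the budget gives p_1·x_1·(1 + (4/5)) = M.
Demand: x_1*(p_1,p_2,M) = 5/9·M/p_1 and x_2* = 4/9·M/p_2.
At p_1=4.36, p_2=0.84, M=352: x_2* = 4/9·352/0.84 = 186.2434.
At M' = 528: x_2* = 279.3651. Change: 279.3651 − 186.2434 = 93.1217.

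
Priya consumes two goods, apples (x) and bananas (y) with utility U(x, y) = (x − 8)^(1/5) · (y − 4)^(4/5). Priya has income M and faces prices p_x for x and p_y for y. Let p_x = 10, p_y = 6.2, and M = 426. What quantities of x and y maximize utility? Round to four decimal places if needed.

x* = 14.424, y* = 45.4452

Discretionary income = 426 − 8·10 − 4·6.2 = 321.2; x* = 8 + 0.2·321.2/10 = 14.424; y* = 4 + 0.8·321.2/6.2 = 45.4452.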